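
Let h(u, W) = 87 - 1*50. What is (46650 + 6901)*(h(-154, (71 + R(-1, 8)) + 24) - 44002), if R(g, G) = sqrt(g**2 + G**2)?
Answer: -2354369715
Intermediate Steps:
R(g, G) = sqrt(G**2 + g**2)
h(u, W) = 37 (h(u, W) = 87 - 50 = 37)
(46650 + 6901)*(h(-154, (71 + R(-1, 8)) + 24) - 44002) = (46650 + 6901)*(37 - 44002) = 53551*(-43965) = -2354369715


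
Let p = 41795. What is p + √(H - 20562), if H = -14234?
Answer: 41795 + 2*I*√8699 ≈ 41795.0 + 186.54*I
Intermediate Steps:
p + √(H - 20562) = 41795 + √(-14234 - 20562) = 41795 + √(-34796) = 41795 + 2*I*√8699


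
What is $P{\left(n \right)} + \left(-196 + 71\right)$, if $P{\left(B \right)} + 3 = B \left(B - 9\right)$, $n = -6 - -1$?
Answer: $-58$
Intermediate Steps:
$n = -5$ ($n = -6 + 1 = -5$)
$P{\left(B \right)} = -3 + B \left(-9 + B\right)$ ($P{\left(B \right)} = -3 + B \left(B - 9\right) = -3 + B \left(-9 + B\right)$)
$P{\left(n \right)} + \left(-196 + 71\right) = \left(-3 + \left(-5\right)^{2} - -45\right) + \left(-196 + 71\right) = \left(-3 + 25 + 45\right) - 125 = 67 - 125 = -58$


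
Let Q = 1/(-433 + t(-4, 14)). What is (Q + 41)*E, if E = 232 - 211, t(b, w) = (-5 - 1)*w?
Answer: 445116/517 ≈ 860.96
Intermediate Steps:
t(b, w) = -6*w
E = 21
Q = -1/517 (Q = 1/(-433 - 6*14) = 1/(-433 - 84) = 1/(-517) = -1/517 ≈ -0.0019342)
(Q + 41)*E = (-1/517 + 41)*21 = (21196/517)*21 = 445116/517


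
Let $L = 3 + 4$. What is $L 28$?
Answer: $196$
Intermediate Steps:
$L = 7$
$L 28 = 7 \cdot 28 = 196$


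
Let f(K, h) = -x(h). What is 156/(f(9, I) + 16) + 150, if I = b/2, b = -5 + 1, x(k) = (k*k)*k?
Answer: 313/2 ≈ 156.50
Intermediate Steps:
x(k) = k³ (x(k) = k²*k = k³)
b = -4
I = -2 (I = -4/2 = -4*½ = -2)
f(K, h) = -h³
156/(f(9, I) + 16) + 150 = 156/(-1*(-2)³ + 16) + 150 = 156/(-1*(-8) + 16) + 150 = 156/(8 + 16) + 150 = 156/24 + 150 = 156*(1/24) + 150 = 13/2 + 150 = 313/2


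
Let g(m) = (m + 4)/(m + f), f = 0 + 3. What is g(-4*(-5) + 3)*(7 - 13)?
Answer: -81/13 ≈ -6.2308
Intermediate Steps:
f = 3
g(m) = (4 + m)/(3 + m) (g(m) = (m + 4)/(m + 3) = (4 + m)/(3 + m))
g(-4*(-5) + 3)*(7 - 13) = ((4 + (-4*(-5) + 3))/(3 + (-4*(-5) + 3)))*(7 - 13) = ((4 + (20 + 3))/(3 + (20 + 3)))*(-6) = ((4 + 23)/(3 + 23))*(-6) = (27/26)*(-6) = -81/13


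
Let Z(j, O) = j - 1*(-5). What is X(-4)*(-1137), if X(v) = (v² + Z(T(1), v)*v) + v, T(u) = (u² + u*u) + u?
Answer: 22740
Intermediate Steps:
T(u) = u + 2*u² (T(u) = (u² + u²) + u = 2*u² + u = u + 2*u²)
Z(j, O) = 5 + j (Z(j, O) = j + 5 = 5 + j)
X(v) = v² + 9*v (X(v) = (v² + (5 + 1*(1 + 2*1))*v) + v = (v² + (5 + 1*(1 + 2))*v) + v = (v² + (5 + 1*3)*v) + v = (v² + (5 + 3)*v) + v = (v² + 8*v) + v = v² + 9*v)
X(-4)*(-1137) = -4*(9 - 4)*(-1137) = -4*5*(-1137) = -20*(-1137) = 22740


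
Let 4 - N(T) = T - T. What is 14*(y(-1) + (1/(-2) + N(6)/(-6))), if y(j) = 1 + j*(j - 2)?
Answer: 119/3 ≈ 39.667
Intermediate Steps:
N(T) = 4 (N(T) = 4 - (T - T) = 4 - 1*0 = 4 + 0 = 4)
y(j) = 1 + j*(-2 + j)
14*(y(-1) + (1/(-2) + N(6)/(-6))) = 14*((1 + (-1)**2 - 2*(-1)) + (1/(-2) + 4/(-6))) = 14*((1 + 1 + 2) + (1*(-1/2) + 4*(-1/6))) = 14*(4 + (-1/2 - 2/3)) = 14*(4 - 7/6) = 14*(17/6) = 119/3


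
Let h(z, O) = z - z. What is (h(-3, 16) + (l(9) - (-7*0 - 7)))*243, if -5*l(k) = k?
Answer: 6318/5 ≈ 1263.6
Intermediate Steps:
l(k) = -k/5
h(z, O) = 0
(h(-3, 16) + (l(9) - (-7*0 - 7)))*243 = (0 + (-⅕*9 - (-7*0 - 7)))*243 = (0 + (-9/5 - (0 - 7)))*243 = (0 + (-9/5 - 1*(-7)))*243 = (0 + (-9/5 + 7))*243 = (0 + 26/5)*243 = (26/5)*243 = 6318/5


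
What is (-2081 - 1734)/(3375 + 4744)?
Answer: -3815/8119 ≈ -0.46989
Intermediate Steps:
(-2081 - 1734)/(3375 + 4744) = -3815/8119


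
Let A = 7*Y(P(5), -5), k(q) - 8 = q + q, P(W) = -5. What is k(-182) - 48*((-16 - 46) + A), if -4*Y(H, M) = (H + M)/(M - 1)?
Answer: 2760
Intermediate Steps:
Y(H, M) = -(H + M)/(4*(-1 + M)) (Y(H, M) = -(H + M)/(4*(M - 1)) = -(H + M)/(4*(-1 + M)))
k(q) = 8 + 2*q (k(q) = 8 + (q + q) = 8 + 2*q)
A = -35/12 (A = 7*((-1*(-5) - 1*(-5))/(4*(-1 - 5))) = 7*((¼)*(5 + 5)/(-6)) = 7*((¼)*(-⅙)*10) = 7*(-5/12) = -35/12 ≈ -2.9167)
k(-182) - 48*((-16 - 46) + A) = (8 + 2*(-182)) - 48*((-16 - 46) - 35/12) = (8 - 364) - 48*(-62 - 35/12) = -356 - 48*(-779)/12 = -356 - 1*(-3116) = -356 + 3116 = 2760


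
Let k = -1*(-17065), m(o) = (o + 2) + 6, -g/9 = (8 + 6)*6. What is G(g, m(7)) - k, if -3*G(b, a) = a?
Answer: -17070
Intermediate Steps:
g = -756 (g = -9*(8 + 6)*6 = -126*6 = -9*84 = -756)
m(o) = 8 + o (m(o) = (2 + o) + 6 = 8 + o)
G(b, a) = -a/3
k = 17065
G(g, m(7)) - k = -(8 + 7)/3 - 1*17065 = -⅓*15 - 17065 = -5 - 17065 = -17070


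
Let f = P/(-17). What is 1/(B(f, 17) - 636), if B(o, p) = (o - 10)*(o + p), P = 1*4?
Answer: -289/233394 ≈ -0.0012382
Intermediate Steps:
P = 4
f = -4/17 (f = 4/(-17) = 4*(-1/17) = -4/17 ≈ -0.23529)
B(o, p) = (-10 + o)*(o + p)
1/(B(f, 17) - 636) = 1/(((-4/17)² - 10*(-4/17) - 10*17 - 4/17*17) - 636) = 1/((16/289 + 40/17 - 170 - 4) - 636) = 1/(-49590/289 - 636) = 1/(-233394/289) = -289/233394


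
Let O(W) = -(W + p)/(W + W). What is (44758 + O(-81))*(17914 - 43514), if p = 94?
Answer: -92810355200/81 ≈ -1.1458e+9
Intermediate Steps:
O(W) = -(94 + W)/(2*W) (O(W) = -(W + 94)/(W + W) = -(94 + W)/(2*W))
(44758 + O(-81))*(17914 - 43514) = (44758 + (½)*(-94 - 1*(-81))/(-81))*(17914 - 43514) = (44758 + (½)*(-1/81)*(-94 + 81))*(-25600) = (44758 + (½)*(-1/81)*(-13))*(-25600) = (44758 + 13/162)*(-25600) = (7250809/162)*(-25600) = -92810355200/81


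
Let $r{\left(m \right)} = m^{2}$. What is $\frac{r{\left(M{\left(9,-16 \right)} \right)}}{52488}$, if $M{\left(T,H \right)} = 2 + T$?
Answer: $\frac{121}{52488} \approx 0.0023053$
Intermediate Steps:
$\frac{r{\left(M{\left(9,-16 \right)} \right)}}{52488} = \frac{\left(2 + 9\right)^{2}}{52488} = 11^{2} \cdot \frac{1}{52488} = 121 \cdot \frac{1}{52488} = \frac{121}{52488}$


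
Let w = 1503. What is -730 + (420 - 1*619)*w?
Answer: -299827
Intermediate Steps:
-730 + (420 - 1*619)*w = -730 + (420 - 1*619)*1503 = -730 + (420 - 619)*1503 = -730 - 199*1503 = -730 - 299097 = -299827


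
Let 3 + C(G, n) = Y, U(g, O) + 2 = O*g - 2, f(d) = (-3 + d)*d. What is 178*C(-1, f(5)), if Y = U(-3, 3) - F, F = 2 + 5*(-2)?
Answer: -1424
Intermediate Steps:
f(d) = d*(-3 + d)
F = -8 (F = 2 - 10 = -8)
U(g, O) = -4 + O*g (U(g, O) = -2 + (O*g - 2) = -2 + (-2 + O*g) = -4 + O*g)
Y = -5 (Y = (-4 + 3*(-3)) - 1*(-8) = (-4 - 9) + 8 = -13 + 8 = -5)
C(G, n) = -8 (C(G, n) = -3 - 5 = -8)
178*C(-1, f(5)) = 178*(-8) = -1424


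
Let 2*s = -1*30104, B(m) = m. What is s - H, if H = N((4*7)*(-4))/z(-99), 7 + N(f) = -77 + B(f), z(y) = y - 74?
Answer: -2604192/173 ≈ -15053.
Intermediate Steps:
z(y) = -74 + y
N(f) = -84 + f (N(f) = -7 + (-77 + f) = -84 + f)
s = -15052 (s = (-1*30104)/2 = (1/2)*(-30104) = -15052)
H = 196/173 (H = (-84 + (4*7)*(-4))/(-74 - 99) = (-84 + 28*(-4))/(-173) = (-84 - 112)*(-1/173) = -196*(-1/173) = 196/173 ≈ 1.1329)
s - H = -15052 - 1*196/173 = -15052 - 196/173 = -2604192/173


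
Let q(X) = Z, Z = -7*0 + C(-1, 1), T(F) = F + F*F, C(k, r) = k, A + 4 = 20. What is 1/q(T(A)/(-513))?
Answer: -1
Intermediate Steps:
A = 16 (A = -4 + 20 = 16)
T(F) = F + F**2
Z = -1 (Z = -7*0 - 1 = 0 - 1 = -1)
q(X) = -1
1/q(T(A)/(-513)) = 1/(-1) = -1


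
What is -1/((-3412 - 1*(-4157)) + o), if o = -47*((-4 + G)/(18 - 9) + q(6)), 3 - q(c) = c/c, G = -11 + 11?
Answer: -9/6047 ≈ -0.0014883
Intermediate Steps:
G = 0
q(c) = 2 (q(c) = 3 - c/c = 3 - 1*1 = 3 - 1 = 2)
o = -658/9 (o = -47*((-4 + 0)/(18 - 9) + 2) = -47*(-4/9 + 2) = -47*14/9 = -658/9 ≈ -73.111)
-1/((-3412 - 1*(-4157)) + o) = -1/((-3412 - 1*(-4157)) - 658/9) = -1/((-3412 + 4157) - 658/9) = -1/(745 - 658/9) = -1/6047/9 = -1*9/6047 = -9/6047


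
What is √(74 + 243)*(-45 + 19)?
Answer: -26*√317 ≈ -462.92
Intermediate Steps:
√(74 + 243)*(-45 + 19) = √317*(-26) = -26*√317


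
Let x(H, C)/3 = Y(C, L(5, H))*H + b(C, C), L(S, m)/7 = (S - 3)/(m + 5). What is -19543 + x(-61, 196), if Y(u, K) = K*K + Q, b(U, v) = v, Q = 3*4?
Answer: -338599/16 ≈ -21162.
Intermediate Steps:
Q = 12
L(S, m) = 7*(-3 + S)/(5 + m) (L(S, m) = 7*((S - 3)/(m + 5)) = 7*((-3 + S)/(5 + m)) = 7*(-3 + S)/(5 + m))
Y(u, K) = 12 + K² (Y(u, K) = K*K + 12 = K² + 12 = 12 + K²)
x(H, C) = 3*C + 3*H*(12 + 196/(5 + H)²) (x(H, C) = 3*((12 + (7*(-3 + 5)/(5 + H))²)*H + C) = 3*((12 + (7*2/(5 + H))²)*H + C) = 3*((12 + (14/(5 + H))²)*H + C) = 3*((12 + 196/(5 + H)²)*H + C) = 3*(H*(12 + 196/(5 + H)²) + C) = 3*(C + H*(12 + 196/(5 + H)²)) = 3*C + 3*H*(12 + 196/(5 + H)²))
-19543 + x(-61, 196) = -19543 + (3*196 + 36*(-61) + 588*(-61)/(5 - 61)²) = -19543 + (588 - 2196 + 588*(-61)/(-56)²) = -19543 + (588 - 2196 + 588*(-61)*(1/3136)) = -19543 + (588 - 2196 - 183/16) = -19543 - 25911/16 = -338599/16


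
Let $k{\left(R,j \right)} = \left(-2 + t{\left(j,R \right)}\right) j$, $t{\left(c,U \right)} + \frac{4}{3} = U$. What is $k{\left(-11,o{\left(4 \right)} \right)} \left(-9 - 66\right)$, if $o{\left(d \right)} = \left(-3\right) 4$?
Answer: $-12900$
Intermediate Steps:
$t{\left(c,U \right)} = - \frac{4}{3} + U$
$o{\left(d \right)} = -12$
$k{\left(R,j \right)} = j \left(- \frac{10}{3} + R\right)$ ($k{\left(R,j \right)} = \left(-2 + \left(- \frac{4}{3} + R\right)\right) j = \left(- \frac{10}{3} + R\right) j = j \left(- \frac{10}{3} + R\right)$)
$k{\left(-11,o{\left(4 \right)} \right)} \left(-9 - 66\right) = \frac{1}{3} \left(-12\right) \left(-10 + 3 \left(-11\right)\right) \left(-9 - 66\right) = \frac{1}{3} \left(-12\right) \left(-10 - 33\right) \left(-75\right) = \frac{1}{3} \left(-12\right) \left(-43\right) \left(-75\right) = 172 \left(-75\right) = -12900$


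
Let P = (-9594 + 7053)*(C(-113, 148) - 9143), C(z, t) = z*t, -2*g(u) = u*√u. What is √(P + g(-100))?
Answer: √(65728047 + 500*I) ≈ 8107.3 + 0.03*I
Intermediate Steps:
g(u) = -u^(3/2)/2 (g(u) = -u*√u/2 = -u^(3/2)/2)
C(z, t) = t*z
P = 65728047 (P = (-9594 + 7053)*(148*(-113) - 9143) = -2541*(-16724 - 9143) = -2541*(-25867) = 65728047)
√(P + g(-100)) = √(65728047 - (-500)*I) = √(65728047 + 500*I)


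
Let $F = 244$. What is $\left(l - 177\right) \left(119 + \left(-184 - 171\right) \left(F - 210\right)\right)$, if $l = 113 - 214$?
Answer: $3322378$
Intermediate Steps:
$l = -101$
$\left(l - 177\right) \left(119 + \left(-184 - 171\right) \left(F - 210\right)\right) = \left(-101 - 177\right) \left(119 + \left(-184 - 171\right) \left(244 - 210\right)\right) = - 278 \left(119 - 12070\right) = \left(-278\right) \left(-11951\right) = 3322378$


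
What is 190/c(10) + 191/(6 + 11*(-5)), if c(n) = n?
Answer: 740/49 ≈ 15.102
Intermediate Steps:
190/c(10) + 191/(6 + 11*(-5)) = 190/10 + 191/(6 + 11*(-5)) = 190*(⅒) + 191/(6 - 55) = 19 + 191/(-49) = 19 + 191*(-1/49) = 19 - 191/49 = 740/49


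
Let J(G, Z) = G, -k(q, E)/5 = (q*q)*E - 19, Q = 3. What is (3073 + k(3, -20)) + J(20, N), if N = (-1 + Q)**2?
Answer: 4088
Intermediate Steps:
N = 4 (N = (-1 + 3)**2 = 2**2 = 4)
k(q, E) = 95 - 5*E*q**2 (k(q, E) = -5*((q*q)*E - 19) = -5*(q**2*E - 19) = -5*(E*q**2 - 19) = -5*(-19 + E*q**2) = 95 - 5*E*q**2)
(3073 + k(3, -20)) + J(20, N) = (3073 + (95 - 5*(-20)*3**2)) + 20 = (3073 + (95 - 5*(-20)*9)) + 20 = (3073 + (95 + 900)) + 20 = (3073 + 995) + 20 = 4068 + 20 = 4088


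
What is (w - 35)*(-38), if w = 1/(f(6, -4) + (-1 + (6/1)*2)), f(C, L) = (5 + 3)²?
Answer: 99712/75 ≈ 1329.5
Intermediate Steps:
f(C, L) = 64 (f(C, L) = 8² = 64)
w = 1/75 (w = 1/(64 + (-1 + (6/1)*2)) = 1/(64 + (-1 + (6*1)*2)) = 1/(64 + (-1 + 6*2)) = 1/(64 + (-1 + 12)) = 1/(64 + 11) = 1/75 ≈ 0.013333)
(w - 35)*(-38) = (1/75 - 35)*(-38) = -2624/75*(-38) = 99712/75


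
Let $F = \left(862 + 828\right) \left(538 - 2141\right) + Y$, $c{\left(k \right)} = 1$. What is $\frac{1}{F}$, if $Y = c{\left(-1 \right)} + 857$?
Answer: $- \frac{1}{2708212} \approx -3.6925 \cdot 10^{-7}$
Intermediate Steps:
$Y = 858$ ($Y = 1 + 857 = 858$)
$F = -2708212$ ($F = \left(862 + 828\right) \left(538 - 2141\right) + 858 = 1690 \left(538 - 2141\right) + 858 = 1690 \left(-1603\right) + 858 = -2709070 + 858 = -2708212$)
$\frac{1}{F} = \frac{1}{-2708212} = - \frac{1}{2708212}$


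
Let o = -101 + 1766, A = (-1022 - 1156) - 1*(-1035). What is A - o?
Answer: -2808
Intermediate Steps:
A = -1143 (A = -2178 + 1035 = -1143)
o = 1665
A - o = -1143 - 1*1665 = -1143 - 1665 = -2808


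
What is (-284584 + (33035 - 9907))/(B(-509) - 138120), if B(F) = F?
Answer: 261456/138629 ≈ 1.8860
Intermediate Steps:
(-284584 + (33035 - 9907))/(B(-509) - 138120) = (-284584 + (33035 - 9907))/(-509 - 138120) = (-284584 + 23128)/(-138629) = -261456*(-1/138629) = 261456/138629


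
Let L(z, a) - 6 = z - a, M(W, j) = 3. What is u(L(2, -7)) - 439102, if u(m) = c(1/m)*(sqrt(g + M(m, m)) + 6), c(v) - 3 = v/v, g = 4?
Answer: -439078 + 4*sqrt(7) ≈ -4.3907e+5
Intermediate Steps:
L(z, a) = 6 + z - a (L(z, a) = 6 + (z - a) = 6 + z - a)
c(v) = 4 (c(v) = 3 + v/v = 3 + 1 = 4)
u(m) = 24 + 4*sqrt(7) (u(m) = 4*(sqrt(4 + 3) + 6) = 4*(sqrt(7) + 6) = 4*(6 + sqrt(7)) = 24 + 4*sqrt(7))
u(L(2, -7)) - 439102 = (24 + 4*sqrt(7)) - 439102 = -439078 + 4*sqrt(7)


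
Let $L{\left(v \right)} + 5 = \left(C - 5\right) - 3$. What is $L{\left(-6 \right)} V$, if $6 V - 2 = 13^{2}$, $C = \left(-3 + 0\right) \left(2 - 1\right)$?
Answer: $-456$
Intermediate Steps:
$C = -3$ ($C = \left(-3\right) 1 = -3$)
$L{\left(v \right)} = -16$ ($L{\left(v \right)} = -5 - 11 = -16$)
$V = \frac{57}{2}$ ($V = \frac{1}{3} + \frac{13^{2}}{6} = \frac{1}{3} + \frac{1}{6} \cdot 169 = \frac{1}{3} + \frac{169}{6} = \frac{57}{2} \approx 28.5$)
$L{\left(-6 \right)} V = \left(-16\right) \frac{57}{2} = -456$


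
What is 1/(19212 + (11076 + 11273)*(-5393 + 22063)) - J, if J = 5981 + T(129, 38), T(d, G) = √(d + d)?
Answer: -2228383288201/372577042 - √258 ≈ -5997.1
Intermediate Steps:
T(d, G) = √2*√d (T(d, G) = √(2*d) = √2*√d)
J = 5981 + √258 (J = 5981 + √2*√129 = 5981 + √258 ≈ 5997.1)
1/(19212 + (11076 + 11273)*(-5393 + 22063)) - J = 1/(19212 + (11076 + 11273)*(-5393 + 22063)) - (5981 + √258) = 1/(19212 + 22349*16670) + (-5981 - √258) = 1/(19212 + 372557830) + (-5981 - √258) = 1/372577042 + (-5981 - √258) = -2228383288201/372577042 - √258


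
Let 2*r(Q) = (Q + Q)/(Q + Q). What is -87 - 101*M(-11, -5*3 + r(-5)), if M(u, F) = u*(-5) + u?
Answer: -4531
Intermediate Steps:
r(Q) = ½ (r(Q) = ((Q + Q)/(Q + Q))/2 = ((2*Q)/((2*Q)))/2 = ((2*Q)*(1/(2*Q)))/2 = (½)*1 = ½)
M(u, F) = -4*u (M(u, F) = -5*u + u = -4*u)
-87 - 101*M(-11, -5*3 + r(-5)) = -87 - (-404)*(-11) = -87 - 101*44 = -87 - 4444 = -4531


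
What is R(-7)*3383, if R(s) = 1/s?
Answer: -3383/7 ≈ -483.29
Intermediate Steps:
R(s) = 1/s
R(-7)*3383 = 3383/(-7) = -1/7*3383 = -3383/7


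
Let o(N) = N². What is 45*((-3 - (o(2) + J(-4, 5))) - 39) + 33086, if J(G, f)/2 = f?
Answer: 30566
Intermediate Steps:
J(G, f) = 2*f
45*((-3 - (o(2) + J(-4, 5))) - 39) + 33086 = 45*((-3 - (2² + 2*5)) - 39) + 33086 = 45*((-3 - (4 + 10)) - 39) + 33086 = 45*((-3 - 1*14) - 39) + 33086 = 45*((-3 - 14) - 39) + 33086 = 45*(-17 - 39) + 33086 = 45*(-56) + 33086 = -2520 + 33086 = 30566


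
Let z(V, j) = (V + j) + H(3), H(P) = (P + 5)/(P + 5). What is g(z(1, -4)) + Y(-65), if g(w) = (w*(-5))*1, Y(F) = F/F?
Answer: 11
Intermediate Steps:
H(P) = 1 (H(P) = (5 + P)/(5 + P) = 1)
Y(F) = 1
z(V, j) = 1 + V + j (z(V, j) = (V + j) + 1 = 1 + V + j)
g(w) = -5*w (g(w) = -5*w*1 = -5*w)
g(z(1, -4)) + Y(-65) = -5*(1 + 1 - 4) + 1 = -5*(-2) + 1 = 10 + 1 = 11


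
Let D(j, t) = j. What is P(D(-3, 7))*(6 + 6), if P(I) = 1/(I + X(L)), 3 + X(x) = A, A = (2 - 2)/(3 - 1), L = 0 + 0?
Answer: -2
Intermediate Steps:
L = 0
A = 0 (A = 0/2 = 0*(1/2) = 0)
X(x) = -3 (X(x) = -3 + 0 = -3)
P(I) = 1/(-3 + I) (P(I) = 1/(I - 3) = 1/(-3 + I))
P(D(-3, 7))*(6 + 6) = (6 + 6)/(-3 - 3) = 12/(-6) = -1/6*12 = -2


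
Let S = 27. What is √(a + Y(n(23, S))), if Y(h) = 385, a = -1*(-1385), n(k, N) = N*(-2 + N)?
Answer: √1770 ≈ 42.071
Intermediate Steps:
a = 1385
√(a + Y(n(23, S))) = √(1385 + 385) = √1770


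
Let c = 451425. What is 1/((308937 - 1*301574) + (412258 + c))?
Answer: 1/871046 ≈ 1.1480e-6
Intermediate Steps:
1/((308937 - 1*301574) + (412258 + c)) = 1/((308937 - 1*301574) + (412258 + 451425)) = 1/((308937 - 301574) + 863683) = 1/(7363 + 863683) = 1/871046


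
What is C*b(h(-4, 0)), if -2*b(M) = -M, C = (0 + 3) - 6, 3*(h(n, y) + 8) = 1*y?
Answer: 12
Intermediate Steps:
h(n, y) = -8 + y/3 (h(n, y) = -8 + (1*y)/3 = -8 + y/3)
C = -3 (C = 3 - 6 = -3)
b(M) = M/2 (b(M) = -(-1)*M/2 = M/2)
C*b(h(-4, 0)) = -3*(-8 + (1/3)*0)/2 = -3*(-8 + 0)/2 = -3*(-8)/2 = -3*(-4) = 12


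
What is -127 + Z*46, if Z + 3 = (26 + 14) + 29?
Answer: 2909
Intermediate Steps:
Z = 66 (Z = -3 + ((26 + 14) + 29) = -3 + (40 + 29) = -3 + 69 = 66)
-127 + Z*46 = -127 + 66*46 = -127 + 3036 = 2909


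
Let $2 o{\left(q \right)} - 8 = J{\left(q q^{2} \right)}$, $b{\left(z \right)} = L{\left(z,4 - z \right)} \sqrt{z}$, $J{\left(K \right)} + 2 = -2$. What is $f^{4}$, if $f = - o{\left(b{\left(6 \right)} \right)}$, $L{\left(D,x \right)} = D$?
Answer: $16$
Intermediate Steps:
$J{\left(K \right)} = -4$ ($J{\left(K \right)} = -2 - 2 = -4$)
$b{\left(z \right)} = z^{\frac{3}{2}}$ ($b{\left(z \right)} = z \sqrt{z} = z^{\frac{3}{2}}$)
$o{\left(q \right)} = 2$ ($o{\left(q \right)} = 4 + \frac{1}{2} \left(-4\right) = 4 - 2 = 2$)
$f = -2$ ($f = \left(-1\right) 2 = -2$)
$f^{4} = \left(-2\right)^{4} = 16$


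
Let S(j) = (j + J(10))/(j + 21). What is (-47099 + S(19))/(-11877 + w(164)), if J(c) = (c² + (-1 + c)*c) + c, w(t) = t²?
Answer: -1883741/600760 ≈ -3.1356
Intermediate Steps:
J(c) = c + c² + c*(-1 + c) (J(c) = (c² + c*(-1 + c)) + c = c + c² + c*(-1 + c))
S(j) = (200 + j)/(21 + j) (S(j) = (j + 2*10²)/(j + 21) = (j + 2*100)/(21 + j) = (j + 200)/(21 + j) = (200 + j)/(21 + j))
(-47099 + S(19))/(-11877 + w(164)) = (-47099 + (200 + 19)/(21 + 19))/(-11877 + 164²) = (-47099 + 219/40)/(-11877 + 26896) = (-47099 + (1/40)*219)/15019 = (-47099 + 219/40)*(1/15019) = -1883741/40*1/15019 = -1883741/600760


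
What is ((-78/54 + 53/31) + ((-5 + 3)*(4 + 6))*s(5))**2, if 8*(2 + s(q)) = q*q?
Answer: 153933649/311364 ≈ 494.38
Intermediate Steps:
s(q) = -2 + q**2/8 (s(q) = -2 + (q*q)/8 = -2 + q**2/8)
((-78/54 + 53/31) + ((-5 + 3)*(4 + 6))*s(5))**2 = ((-78/54 + 53/31) + ((-5 + 3)*(4 + 6))*(-2 + (1/8)*5**2))**2 = ((-78*1/54 + 53*(1/31)) + (-2*10)*(-2 + (1/8)*25))**2 = ((-13/9 + 53/31) - 20*(-2 + 25/8))**2 = (74/279 - 20*9/8)**2 = (74/279 - 45/2)**2 = (-12407/558)**2 = 153933649/311364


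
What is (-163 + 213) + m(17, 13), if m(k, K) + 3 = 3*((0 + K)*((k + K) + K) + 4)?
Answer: 1736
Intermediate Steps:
m(k, K) = 9 + 3*K*(k + 2*K) (m(k, K) = -3 + 3*((0 + K)*((k + K) + K) + 4) = -3 + 3*(K*((K + k) + K) + 4) = -3 + 3*(K*(k + 2*K) + 4) = -3 + 3*(4 + K*(k + 2*K)) = -3 + (12 + 3*K*(k + 2*K)) = 9 + 3*K*(k + 2*K))
(-163 + 213) + m(17, 13) = (-163 + 213) + (9 + 6*13**2 + 3*13*17) = 50 + (9 + 6*169 + 663) = 50 + (9 + 1014 + 663) = 50 + 1686 = 1736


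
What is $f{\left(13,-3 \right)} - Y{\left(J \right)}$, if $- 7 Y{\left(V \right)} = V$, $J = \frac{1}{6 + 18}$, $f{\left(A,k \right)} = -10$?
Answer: $- \frac{1679}{168} \approx -9.994$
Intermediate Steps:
$J = \frac{1}{24} \approx 0.041667$
$Y{\left(V \right)} = - \frac{V}{7}$
$f{\left(13,-3 \right)} - Y{\left(J \right)} = -10 - \left(- \frac{1}{7}\right) \frac{1}{24} = -10 - - \frac{1}{168} = -10 + \frac{1}{168} = - \frac{1679}{168}$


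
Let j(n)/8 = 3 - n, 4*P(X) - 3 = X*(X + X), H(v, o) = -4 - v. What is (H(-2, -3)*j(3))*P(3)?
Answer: 0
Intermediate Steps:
P(X) = 3/4 + X**2/2 (P(X) = 3/4 + (X*(X + X))/4 = 3/4 + (X*(2*X))/4 = 3/4 + (2*X**2)/4 = 3/4 + X**2/2)
j(n) = 24 - 8*n (j(n) = 8*(3 - n) = 24 - 8*n)
(H(-2, -3)*j(3))*P(3) = ((-4 - 1*(-2))*(24 - 8*3))*(3/4 + (1/2)*3**2) = ((-4 + 2)*(24 - 24))*(3/4 + (1/2)*9) = (-2*0)*(3/4 + 9/2) = 0*(21/4) = 0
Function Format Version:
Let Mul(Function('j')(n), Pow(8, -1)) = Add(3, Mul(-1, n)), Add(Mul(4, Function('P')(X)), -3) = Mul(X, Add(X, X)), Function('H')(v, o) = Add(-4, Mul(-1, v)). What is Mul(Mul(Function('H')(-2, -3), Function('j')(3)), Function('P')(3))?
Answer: 0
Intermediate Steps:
Function('P')(X) = Add(Rational(3, 4), Mul(Rational(1, 2), Pow(X, 2))) (Function('P')(X) = Add(Rational(3, 4), Mul(Rational(1, 4), Mul(X, Add(X, X)))) = Add(Rational(3, 4), Mul(Rational(1, 4), Mul(X, Mul(2, X)))) = Add(Rational(3, 4), Mul(Rational(1, 4), Mul(2, Pow(X, 2)))) = Add(Rational(3, 4), Mul(Rational(1, 2), Pow(X, 2))))
Function('j')(n) = Add(24, Mul(-8, n)) (Function('j')(n) = Mul(8, Add(3, Mul(-1, n))) = Add(24, Mul(-8, n)))
Mul(Mul(Function('H')(-2, -3), Function('j')(3)), Function('P')(3)) = Mul(Mul(Add(-4, Mul(-1, -2)), Add(24, Mul(-8, 3))), Add(Rational(3, 4), Mul(Rational(1, 2), Pow(3, 2)))) = Mul(Mul(Add(-4, 2), Add(24, -24)), Add(Rational(3, 4), Mul(Rational(1, 2), 9))) = Mul(Mul(-2, 0), Add(Rational(3, 4), Rational(9, 2))) = Mul(0, Rational(21, 4)) = 0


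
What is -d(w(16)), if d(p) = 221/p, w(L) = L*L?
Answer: -221/256 ≈ -0.86328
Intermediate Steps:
w(L) = L²
-d(w(16)) = -221/(16²) = -221/256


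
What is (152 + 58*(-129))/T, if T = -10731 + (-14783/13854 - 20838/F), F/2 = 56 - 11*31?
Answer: 9647232900/14076680473 ≈ 0.68533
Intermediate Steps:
F = -570 (F = 2*(56 - 11*31) = 2*(56 - 341) = 2*(-285) = -570)
T = -14076680473/1316130 (T = -10731 + (-14783/13854 - 20838/(-570)) = -10731 + (-14783*1/13854 - 20838*(-1/570)) = -10731 + (-14783/13854 + 3473/95) = -10731 + 46710557/1316130 = -14076680473/1316130 ≈ -10696.)
(152 + 58*(-129))/T = (152 + 58*(-129))/(-14076680473/1316130) = (152 - 7482)*(-1316130/14076680473) = -7330*(-1316130/14076680473) = 9647232900/14076680473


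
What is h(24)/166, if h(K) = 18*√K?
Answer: 18*√6/83 ≈ 0.53121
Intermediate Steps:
h(24)/166 = (18*√24)/166 = (18*(2*√6))*(1/166) = (36*√6)*(1/166) = 18*√6/83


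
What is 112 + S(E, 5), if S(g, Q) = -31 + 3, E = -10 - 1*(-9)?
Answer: 84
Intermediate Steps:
E = -1 (E = -10 + 9 = -1)
S(g, Q) = -28
112 + S(E, 5) = 112 - 28 = 84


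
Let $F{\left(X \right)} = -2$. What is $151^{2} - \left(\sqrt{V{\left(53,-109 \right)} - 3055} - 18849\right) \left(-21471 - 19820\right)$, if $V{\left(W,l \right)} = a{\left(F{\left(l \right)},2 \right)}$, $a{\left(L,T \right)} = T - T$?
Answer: $-778271258 + 41291 i \sqrt{3055} \approx -7.7827 \cdot 10^{8} + 2.2822 \cdot 10^{6} i$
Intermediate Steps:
$a{\left(L,T \right)} = 0$
$V{\left(W,l \right)} = 0$
$151^{2} - \left(\sqrt{V{\left(53,-109 \right)} - 3055} - 18849\right) \left(-21471 - 19820\right) = 151^{2} - \left(\sqrt{0 - 3055} - 18849\right) \left(-21471 - 19820\right) = 22801 - \left(\sqrt{-3055} - 18849\right) \left(-41291\right) = 22801 - \left(i \sqrt{3055} - 18849\right) \left(-41291\right) = 22801 - \left(-18849 + i \sqrt{3055}\right) \left(-41291\right) = 22801 - \left(778294059 - 41291 i \sqrt{3055}\right) = -778271258 + 41291 i \sqrt{3055}$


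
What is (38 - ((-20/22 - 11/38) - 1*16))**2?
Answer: 532363329/174724 ≈ 3046.9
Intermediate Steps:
(38 - ((-20/22 - 11/38) - 1*16))**2 = (38 - ((-20*1/22 - 11*1/38) - 16))**2 = (38 - ((-10/11 - 11/38) - 16))**2 = (38 - (-501/418 - 16))**2 = (38 - 1*(-7189/418))**2 = (38 + 7189/418)**2 = (23073/418)**2 = 532363329/174724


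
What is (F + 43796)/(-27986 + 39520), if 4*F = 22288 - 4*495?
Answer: 48873/11534 ≈ 4.2373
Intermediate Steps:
F = 5077 (F = (22288 - 4*495)/4 = (22288 - 1*1980)/4 = (22288 - 1980)/4 = (¼)*20308 = 5077)
(F + 43796)/(-27986 + 39520) = (5077 + 43796)/(-27986 + 39520) = 48873/11534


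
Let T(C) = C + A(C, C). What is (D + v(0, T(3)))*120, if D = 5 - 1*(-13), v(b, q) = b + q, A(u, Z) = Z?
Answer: 2880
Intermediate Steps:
T(C) = 2*C (T(C) = C + C = 2*C)
D = 18 (D = 5 + 13 = 18)
(D + v(0, T(3)))*120 = (18 + (0 + 2*3))*120 = (18 + (0 + 6))*120 = (18 + 6)*120 = 24*120 = 2880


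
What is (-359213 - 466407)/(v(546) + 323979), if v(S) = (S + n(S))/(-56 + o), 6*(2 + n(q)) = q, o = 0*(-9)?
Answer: -46234720/18142189 ≈ -2.5485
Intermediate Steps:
o = 0
n(q) = -2 + q/6
v(S) = 1/28 - S/48 (v(S) = (S + (-2 + S/6))/(-56 + 0) = (-2 + 7*S/6)/(-56) = (-2 + 7*S/6)*(-1/56) = 1/28 - S/48)
(-359213 - 466407)/(v(546) + 323979) = (-359213 - 466407)/((1/28 - 1/48*546) + 323979) = -825620/((1/28 - 91/8) + 323979) = -825620/(-635/56 + 323979) = -825620/18142189/56 = -825620*56/18142189 = -46234720/18142189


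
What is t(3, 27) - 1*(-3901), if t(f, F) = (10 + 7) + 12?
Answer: 3930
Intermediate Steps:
t(f, F) = 29 (t(f, F) = 17 + 12 = 29)
t(3, 27) - 1*(-3901) = 29 - 1*(-3901) = 29 + 3901 = 3930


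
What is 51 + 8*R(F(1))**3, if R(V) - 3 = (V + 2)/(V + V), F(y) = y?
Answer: 780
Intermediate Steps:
R(V) = 3 + (2 + V)/(2*V) (R(V) = 3 + (V + 2)/(V + V) = 3 + (2 + V)/((2*V)) = 3 + (2 + V)*(1/(2*V)) = 3 + (2 + V)/(2*V))
51 + 8*R(F(1))**3 = 51 + 8*(7/2 + 1/1)**3 = 51 + 8*(7/2 + 1)**3 = 51 + 8*(9/2)**3 = 51 + 8*(729/8) = 51 + 729 = 780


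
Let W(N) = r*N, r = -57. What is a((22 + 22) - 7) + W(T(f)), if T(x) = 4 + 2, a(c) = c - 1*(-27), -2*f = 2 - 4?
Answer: -278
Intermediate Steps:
f = 1 (f = -(2 - 4)/2 = -½*(-2) = 1)
a(c) = 27 + c (a(c) = c + 27 = 27 + c)
T(x) = 6
W(N) = -57*N
a((22 + 22) - 7) + W(T(f)) = (27 + ((22 + 22) - 7)) - 57*6 = (27 + (44 - 7)) - 342 = (27 + 37) - 342 = 64 - 342 = -278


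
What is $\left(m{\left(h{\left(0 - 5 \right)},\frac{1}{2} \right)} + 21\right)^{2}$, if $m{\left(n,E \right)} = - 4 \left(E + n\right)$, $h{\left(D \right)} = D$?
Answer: $1521$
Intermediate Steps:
$m{\left(n,E \right)} = - 4 E - 4 n$
$\left(m{\left(h{\left(0 - 5 \right)},\frac{1}{2} \right)} + 21\right)^{2} = \left(\left(- \frac{4}{2} - 4 \left(0 - 5\right)\right) + 21\right)^{2} = \left(\left(\left(-4\right) \frac{1}{2} - -20\right) + 21\right)^{2} = \left(\left(-2 + 20\right) + 21\right)^{2} = \left(18 + 21\right)^{2} = 39^{2} = 1521$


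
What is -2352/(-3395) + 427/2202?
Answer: 946967/1067970 ≈ 0.88670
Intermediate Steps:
-2352/(-3395) + 427/2202 = -2352*(-1/3395) + 427*(1/2202) = 336/485 + 427/2202 = 946967/1067970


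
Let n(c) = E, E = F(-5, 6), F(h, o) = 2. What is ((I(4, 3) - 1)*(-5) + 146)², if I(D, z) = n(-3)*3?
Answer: 14641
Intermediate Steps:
E = 2
n(c) = 2
I(D, z) = 6 (I(D, z) = 2*3 = 6)
((I(4, 3) - 1)*(-5) + 146)² = ((6 - 1)*(-5) + 146)² = (5*(-5) + 146)² = (-25 + 146)² = 121² = 14641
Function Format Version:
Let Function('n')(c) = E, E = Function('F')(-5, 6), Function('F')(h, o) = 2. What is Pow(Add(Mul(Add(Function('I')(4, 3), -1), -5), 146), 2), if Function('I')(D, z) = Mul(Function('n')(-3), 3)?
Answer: 14641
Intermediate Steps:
E = 2
Function('n')(c) = 2
Function('I')(D, z) = 6 (Function('I')(D, z) = Mul(2, 3) = 6)
Pow(Add(Mul(Add(Function('I')(4, 3), -1), -5), 146), 2) = Pow(Add(Mul(Add(6, -1), -5), 146), 2) = Pow(Add(Mul(5, -5), 146), 2) = Pow(Add(-25, 146), 2) = Pow(121, 2) = 14641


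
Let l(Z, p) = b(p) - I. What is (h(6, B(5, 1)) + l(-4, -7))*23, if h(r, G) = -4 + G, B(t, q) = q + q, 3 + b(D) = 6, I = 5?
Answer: -92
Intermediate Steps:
b(D) = 3 (b(D) = -3 + 6 = 3)
B(t, q) = 2*q
l(Z, p) = -2 (l(Z, p) = 3 - 1*5 = 3 - 5 = -2)
(h(6, B(5, 1)) + l(-4, -7))*23 = ((-4 + 2*1) - 2)*23 = ((-4 + 2) - 2)*23 = (-2 - 2)*23 = -4*23 = -92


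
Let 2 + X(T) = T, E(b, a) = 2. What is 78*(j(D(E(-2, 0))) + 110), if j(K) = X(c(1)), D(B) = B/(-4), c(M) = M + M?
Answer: 8580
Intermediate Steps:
c(M) = 2*M
X(T) = -2 + T
D(B) = -B/4 (D(B) = B*(-1/4) = -B/4)
j(K) = 0 (j(K) = -2 + 2*1 = -2 + 2 = 0)
78*(j(D(E(-2, 0))) + 110) = 78*(0 + 110) = 78*110 = 8580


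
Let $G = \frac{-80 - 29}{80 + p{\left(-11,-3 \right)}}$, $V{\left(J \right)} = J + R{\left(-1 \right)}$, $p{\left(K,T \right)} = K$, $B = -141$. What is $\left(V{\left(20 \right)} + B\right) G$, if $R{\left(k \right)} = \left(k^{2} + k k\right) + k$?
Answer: $\frac{4360}{23} \approx 189.57$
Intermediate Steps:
$R{\left(k \right)} = k + 2 k^{2}$ ($R{\left(k \right)} = \left(k^{2} + k^{2}\right) + k = 2 k^{2} + k = k + 2 k^{2}$)
$V{\left(J \right)} = 1 + J$ ($V{\left(J \right)} = J - \left(1 + 2 \left(-1\right)\right) = J - \left(1 - 2\right) = J - -1 = J + 1 = 1 + J$)
$G = - \frac{109}{69}$ ($G = \frac{-80 - 29}{80 - 11} = - \frac{109}{69} \approx -1.5797$)
$\left(V{\left(20 \right)} + B\right) G = \left(\left(1 + 20\right) - 141\right) \left(- \frac{109}{69}\right) = \left(21 - 141\right) \left(- \frac{109}{69}\right) = \left(-120\right) \left(- \frac{109}{69}\right) = \frac{4360}{23}$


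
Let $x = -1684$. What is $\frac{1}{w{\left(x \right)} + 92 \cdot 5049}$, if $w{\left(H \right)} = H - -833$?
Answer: $\frac{1}{463657} \approx 2.1568 \cdot 10^{-6}$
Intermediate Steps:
$w{\left(H \right)} = 833 + H$ ($w{\left(H \right)} = H + 833 = 833 + H$)
$\frac{1}{w{\left(x \right)} + 92 \cdot 5049} = \frac{1}{\left(833 - 1684\right) + 92 \cdot 5049} = \frac{1}{-851 + 464508} = \frac{1}{463657}$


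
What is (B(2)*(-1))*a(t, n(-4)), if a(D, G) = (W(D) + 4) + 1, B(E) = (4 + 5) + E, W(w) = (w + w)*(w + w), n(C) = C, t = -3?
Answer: -451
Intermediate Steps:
W(w) = 4*w**2 (W(w) = (2*w)*(2*w) = 4*w**2)
B(E) = 9 + E
a(D, G) = 5 + 4*D**2 (a(D, G) = (4*D**2 + 4) + 1 = (4 + 4*D**2) + 1 = 5 + 4*D**2)
(B(2)*(-1))*a(t, n(-4)) = ((9 + 2)*(-1))*(5 + 4*(-3)**2) = (11*(-1))*(5 + 4*9) = -11*(5 + 36) = -11*41 = -451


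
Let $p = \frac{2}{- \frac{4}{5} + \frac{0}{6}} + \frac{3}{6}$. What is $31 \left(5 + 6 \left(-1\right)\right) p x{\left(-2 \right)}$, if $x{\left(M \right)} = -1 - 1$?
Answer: $-124$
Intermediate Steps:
$x{\left(M \right)} = -2$
$p = -2$ ($p = \frac{2}{\left(-4\right) \frac{1}{5} + 0 \cdot \frac{1}{6}} + 3 \cdot \frac{1}{6} = \frac{2}{- \frac{4}{5} + 0} + \frac{1}{2} = \frac{2}{- \frac{4}{5}} + \frac{1}{2} = 2 \left(- \frac{5}{4}\right) + \frac{1}{2} = - \frac{5}{2} + \frac{1}{2} = -2$)
$31 \left(5 + 6 \left(-1\right)\right) p x{\left(-2 \right)} = 31 \left(5 + 6 \left(-1\right)\right) \left(-2\right) \left(-2\right) = 31 \left(5 - 6\right) \left(-2\right) \left(-2\right) = 31 \left(\left(-1\right) \left(-2\right)\right) \left(-2\right) = 31 \cdot 2 \left(-2\right) = 62 \left(-2\right) = -124$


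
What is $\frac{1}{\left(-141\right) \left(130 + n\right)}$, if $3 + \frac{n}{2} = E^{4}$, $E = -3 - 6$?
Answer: $- \frac{1}{1867686} \approx -5.3542 \cdot 10^{-7}$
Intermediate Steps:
$E = -9$ ($E = -3 - 6 = -9$)
$n = 13116$ ($n = -6 + 2 \left(-9\right)^{4} = -6 + 2 \cdot 6561 = -6 + 13122 = 13116$)
$\frac{1}{\left(-141\right) \left(130 + n\right)} = \frac{1}{\left(-141\right) \left(130 + 13116\right)} = \frac{1}{\left(-141\right) 13246} = \frac{1}{-1867686} = - \frac{1}{1867686}$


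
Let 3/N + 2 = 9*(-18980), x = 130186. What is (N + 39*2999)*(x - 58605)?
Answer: 1430153444105559/170822 ≈ 8.3722e+9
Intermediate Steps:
N = -3/170822 (N = 3/(-2 + 9*(-18980)) = 3/(-2 - 170820) = 3/(-170822) = 3*(-1/170822) = -3/170822 ≈ -1.7562e-5)
(N + 39*2999)*(x - 58605) = (-3/170822 + 39*2999)*(130186 - 58605) = (-3/170822 + 116961)*71581 = (19979511939/170822)*71581 = 1430153444105559/170822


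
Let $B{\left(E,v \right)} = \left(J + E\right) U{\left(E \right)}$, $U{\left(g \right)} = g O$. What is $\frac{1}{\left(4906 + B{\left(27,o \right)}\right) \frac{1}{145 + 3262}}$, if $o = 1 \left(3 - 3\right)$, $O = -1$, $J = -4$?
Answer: $\frac{3407}{4285} \approx 0.7951$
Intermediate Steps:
$o = 0$ ($o = 1 \cdot 0 = 0$)
$U{\left(g \right)} = - g$ ($U{\left(g \right)} = g \left(-1\right) = - g$)
$B{\left(E,v \right)} = - E \left(-4 + E\right)$ ($B{\left(E,v \right)} = \left(-4 + E\right) \left(- E\right) = - E \left(-4 + E\right)$)
$\frac{1}{\left(4906 + B{\left(27,o \right)}\right) \frac{1}{145 + 3262}} = \frac{1}{\left(4906 + 27 \left(4 - 27\right)\right) \frac{1}{145 + 3262}} = \frac{1}{\left(4906 + 27 \left(4 - 27\right)\right) \frac{1}{3407}} = \frac{1}{\left(4906 + 27 \left(-23\right)\right) \frac{1}{3407}} = \frac{1}{\left(4906 - 621\right) \frac{1}{3407}} = \frac{1}{4285 \cdot \frac{1}{3407}} = \frac{1}{\frac{4285}{3407}} = \frac{3407}{4285}$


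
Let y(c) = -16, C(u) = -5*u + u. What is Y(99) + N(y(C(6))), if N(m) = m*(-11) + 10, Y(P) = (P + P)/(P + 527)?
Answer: 58317/313 ≈ 186.32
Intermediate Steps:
C(u) = -4*u
Y(P) = 2*P/(527 + P) (Y(P) = (2*P)/(527 + P) = 2*P/(527 + P))
N(m) = 10 - 11*m (N(m) = -11*m + 10 = 10 - 11*m)
Y(99) + N(y(C(6))) = 2*99/(527 + 99) + (10 - 11*(-16)) = 2*99/626 + (10 + 176) = 2*99*(1/626) + 186 = 99/313 + 186 = 58317/313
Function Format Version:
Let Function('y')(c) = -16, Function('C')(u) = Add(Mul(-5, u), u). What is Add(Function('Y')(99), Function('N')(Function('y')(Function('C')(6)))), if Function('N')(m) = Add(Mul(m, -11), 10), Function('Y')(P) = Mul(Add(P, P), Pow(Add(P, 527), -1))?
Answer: Rational(58317, 313) ≈ 186.32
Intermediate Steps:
Function('C')(u) = Mul(-4, u)
Function('Y')(P) = Mul(2, P, Pow(Add(527, P), -1)) (Function('Y')(P) = Mul(Mul(2, P), Pow(Add(527, P), -1)) = Mul(2, P, Pow(Add(527, P), -1)))
Function('N')(m) = Add(10, Mul(-11, m)) (Function('N')(m) = Add(Mul(-11, m), 10) = Add(10, Mul(-11, m)))
Add(Function('Y')(99), Function('N')(Function('y')(Function('C')(6)))) = Add(Mul(2, 99, Pow(Add(527, 99), -1)), Add(10, Mul(-11, -16))) = Add(Mul(2, 99, Pow(626, -1)), Add(10, 176)) = Add(Mul(2, 99, Rational(1, 626)), 186) = Add(Rational(99, 313), 186) = Rational(58317, 313)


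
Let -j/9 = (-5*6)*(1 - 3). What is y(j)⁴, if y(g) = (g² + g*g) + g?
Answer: 115255276786046835360000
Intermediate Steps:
j = -540 (j = -9*(-5*6)*(1 - 3) = -(-270)*(-2) = -9*60 = -540)
y(g) = g + 2*g² (y(g) = (g² + g²) + g = 2*g² + g = g + 2*g²)
y(j)⁴ = (-540*(1 + 2*(-540)))⁴ = (-540*(1 - 1080))⁴ = (-540*(-1079))⁴ = 582660⁴ = 115255276786046835360000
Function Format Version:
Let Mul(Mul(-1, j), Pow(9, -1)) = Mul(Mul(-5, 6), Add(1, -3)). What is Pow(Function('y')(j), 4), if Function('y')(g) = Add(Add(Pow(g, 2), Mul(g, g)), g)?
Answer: 115255276786046835360000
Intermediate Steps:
j = -540 (j = Mul(-9, Mul(Mul(-5, 6), Add(1, -3))) = Mul(-9, Mul(-30, -2)) = Mul(-9, 60) = -540)
Function('y')(g) = Add(g, Mul(2, Pow(g, 2))) (Function('y')(g) = Add(Add(Pow(g, 2), Pow(g, 2)), g) = Add(Mul(2, Pow(g, 2)), g) = Add(g, Mul(2, Pow(g, 2))))
Pow(Function('y')(j), 4) = Pow(Mul(-540, Add(1, Mul(2, -540))), 4) = Pow(Mul(-540, Add(1, -1080)), 4) = Pow(Mul(-540, -1079), 4) = Pow(582660, 4) = 115255276786046835360000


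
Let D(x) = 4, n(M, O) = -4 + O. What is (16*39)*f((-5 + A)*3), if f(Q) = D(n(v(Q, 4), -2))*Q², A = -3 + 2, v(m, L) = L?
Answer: 808704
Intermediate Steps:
A = -1
f(Q) = 4*Q²
(16*39)*f((-5 + A)*3) = (16*39)*(4*((-5 - 1)*3)²) = 624*(4*(-6*3)²) = 624*(4*(-18)²) = 624*(4*324) = 624*1296 = 808704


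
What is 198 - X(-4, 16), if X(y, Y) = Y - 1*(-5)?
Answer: 177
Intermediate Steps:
X(y, Y) = 5 + Y (X(y, Y) = Y + 5 = 5 + Y)
198 - X(-4, 16) = 198 - (5 + 16) = 198 - 1*21 = 198 - 21 = 177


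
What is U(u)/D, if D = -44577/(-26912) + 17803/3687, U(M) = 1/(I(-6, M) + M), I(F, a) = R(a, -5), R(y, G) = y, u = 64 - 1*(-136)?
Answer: 6201534/16086743375 ≈ 0.00038551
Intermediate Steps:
u = 200 (u = 64 + 136 = 200)
I(F, a) = a
U(M) = 1/(2*M) (U(M) = 1/(M + M) = 1/(2*M))
D = 643469735/99224544 (D = -44577*(-1/26912) + 17803*(1/3687) = 44577/26912 + 17803/3687 = 643469735/99224544 ≈ 6.4850)
U(u)/D = ((½)/200)/(643469735/99224544) = ((½)*(1/200))*(99224544/643469735) = (1/400)*(99224544/643469735) = 6201534/16086743375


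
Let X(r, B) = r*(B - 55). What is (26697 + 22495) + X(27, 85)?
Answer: 50002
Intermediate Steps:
X(r, B) = r*(-55 + B)
(26697 + 22495) + X(27, 85) = (26697 + 22495) + 27*(-55 + 85) = 49192 + 27*30 = 49192 + 810 = 50002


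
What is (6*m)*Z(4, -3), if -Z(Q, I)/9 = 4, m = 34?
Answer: -7344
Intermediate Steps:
Z(Q, I) = -36 (Z(Q, I) = -9*4 = -36)
(6*m)*Z(4, -3) = (6*34)*(-36) = 204*(-36) = -7344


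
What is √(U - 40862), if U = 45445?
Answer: √4583 ≈ 67.698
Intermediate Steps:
√(U - 40862) = √(45445 - 40862) = √4583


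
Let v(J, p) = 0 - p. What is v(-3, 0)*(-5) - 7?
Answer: -7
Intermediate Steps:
v(J, p) = -p
v(-3, 0)*(-5) - 7 = -1*0*(-5) - 7 = 0*(-5) - 7 = 0 - 7 = -7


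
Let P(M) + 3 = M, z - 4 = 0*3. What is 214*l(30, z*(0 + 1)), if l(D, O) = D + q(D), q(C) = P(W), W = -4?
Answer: 4922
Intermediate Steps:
z = 4 (z = 4 + 0*3 = 4 + 0 = 4)
P(M) = -3 + M
q(C) = -7 (q(C) = -3 - 4 = -7)
l(D, O) = -7 + D (l(D, O) = D - 7 = -7 + D)
214*l(30, z*(0 + 1)) = 214*(-7 + 30) = 214*23 = 4922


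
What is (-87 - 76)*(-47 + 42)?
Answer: 815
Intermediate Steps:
(-87 - 76)*(-47 + 42) = -163*(-5) = 815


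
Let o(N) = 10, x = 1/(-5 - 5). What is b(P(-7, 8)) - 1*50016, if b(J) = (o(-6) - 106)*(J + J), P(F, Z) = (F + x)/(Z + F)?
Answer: -243264/5 ≈ -48653.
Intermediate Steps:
x = -⅒ (x = 1/(-10) = -⅒ ≈ -0.10000)
P(F, Z) = (-⅒ + F)/(F + Z) (P(F, Z) = (F - ⅒)/(Z + F) = (-⅒ + F)/(F + Z))
b(J) = -192*J (b(J) = (10 - 106)*(J + J) = -192*J)
b(P(-7, 8)) - 1*50016 = -192*(-⅒ - 7)/(-7 + 8) - 1*50016 = -192*(-71)/(1*10) - 50016 = -192*(-71)/10 - 50016 = -192*(-71/10) - 50016 = 6816/5 - 50016 = -243264/5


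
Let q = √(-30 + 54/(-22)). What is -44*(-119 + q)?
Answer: 5236 - 4*I*√3927 ≈ 5236.0 - 250.66*I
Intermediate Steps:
q = I*√3927/11 (q = √(-30 + 54*(-1/22)) = √(-30 - 27/11) = √(-357/11) = I*√3927/11 ≈ 5.6969*I)
-44*(-119 + q) = -44*(-119 + I*√3927/11) = 5236 - 4*I*√3927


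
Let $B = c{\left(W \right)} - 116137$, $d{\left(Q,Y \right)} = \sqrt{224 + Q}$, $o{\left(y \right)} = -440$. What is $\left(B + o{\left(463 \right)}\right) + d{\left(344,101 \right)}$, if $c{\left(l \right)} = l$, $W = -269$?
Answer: $-116846 + 2 \sqrt{142} \approx -1.1682 \cdot 10^{5}$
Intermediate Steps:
$B = -116406$ ($B = -269 - 116137 = -116406$)
$\left(B + o{\left(463 \right)}\right) + d{\left(344,101 \right)} = \left(-116406 - 440\right) + \sqrt{224 + 344} = -116846 + \sqrt{568} = -116846 + 2 \sqrt{142}$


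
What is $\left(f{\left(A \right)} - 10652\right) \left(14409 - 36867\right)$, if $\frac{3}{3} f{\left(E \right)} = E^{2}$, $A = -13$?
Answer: $235427214$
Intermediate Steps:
$f{\left(E \right)} = E^{2}$
$\left(f{\left(A \right)} - 10652\right) \left(14409 - 36867\right) = \left(\left(-13\right)^{2} - 10652\right) \left(14409 - 36867\right) = \left(169 - 10652\right) \left(-22458\right) = \left(-10483\right) \left(-22458\right) = 235427214$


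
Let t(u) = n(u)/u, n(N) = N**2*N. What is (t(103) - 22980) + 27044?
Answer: 14673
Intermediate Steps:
n(N) = N**3
t(u) = u**2 (t(u) = u**3/u = u**2)
(t(103) - 22980) + 27044 = (103**2 - 22980) + 27044 = (10609 - 22980) + 27044 = -12371 + 27044 = 14673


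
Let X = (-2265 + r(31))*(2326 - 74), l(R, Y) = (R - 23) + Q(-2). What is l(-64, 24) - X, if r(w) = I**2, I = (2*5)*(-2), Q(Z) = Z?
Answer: 4199891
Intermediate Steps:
I = -20 (I = 10*(-2) = -20)
r(w) = 400 (r(w) = (-20)**2 = 400)
l(R, Y) = -25 + R (l(R, Y) = (R - 23) - 2 = (-23 + R) - 2 = -25 + R)
X = -4199980 (X = (-2265 + 400)*(2326 - 74) = -1865*2252 = -4199980)
l(-64, 24) - X = (-25 - 64) - 1*(-4199980) = -89 + 4199980 = 4199891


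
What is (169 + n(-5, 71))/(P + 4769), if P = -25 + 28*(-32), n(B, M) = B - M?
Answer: 93/3848 ≈ 0.024168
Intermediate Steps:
P = -921 (P = -25 - 896 = -921)
(169 + n(-5, 71))/(P + 4769) = (169 + (-5 - 1*71))/(-921 + 4769) = (169 + (-5 - 71))/3848 = (169 - 76)*(1/3848) = 93*(1/3848) = 93/3848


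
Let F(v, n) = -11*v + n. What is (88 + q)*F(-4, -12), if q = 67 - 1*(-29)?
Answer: 5888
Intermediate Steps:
F(v, n) = n - 11*v
q = 96 (q = 67 + 29 = 96)
(88 + q)*F(-4, -12) = (88 + 96)*(-12 - 11*(-4)) = 184*(-12 + 44) = 184*32 = 5888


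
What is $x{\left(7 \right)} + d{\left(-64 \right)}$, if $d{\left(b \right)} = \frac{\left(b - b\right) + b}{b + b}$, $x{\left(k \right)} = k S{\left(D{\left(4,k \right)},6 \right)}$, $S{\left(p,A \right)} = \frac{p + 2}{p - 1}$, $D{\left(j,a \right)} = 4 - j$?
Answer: $- \frac{27}{2} \approx -13.5$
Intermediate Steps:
$S{\left(p,A \right)} = \frac{2 + p}{-1 + p}$
$x{\left(k \right)} = - 2 k$ ($x{\left(k \right)} = k \frac{2 + \left(4 - 4\right)}{-1 + \left(4 - 4\right)} = k \frac{2 + 0}{-1 + 0} = k \frac{1}{-1} \cdot 2 = k \left(\left(-1\right) 2\right) = k \left(-2\right) = - 2 k$)
$d{\left(b \right)} = \frac{1}{2}$ ($d{\left(b \right)} = \frac{0 + b}{2 b} = b \frac{1}{2 b} = \frac{1}{2}$)
$x{\left(7 \right)} + d{\left(-64 \right)} = \left(-2\right) 7 + \frac{1}{2} = -14 + \frac{1}{2} = - \frac{27}{2}$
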